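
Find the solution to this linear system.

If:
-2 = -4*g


Then:
g = 1/2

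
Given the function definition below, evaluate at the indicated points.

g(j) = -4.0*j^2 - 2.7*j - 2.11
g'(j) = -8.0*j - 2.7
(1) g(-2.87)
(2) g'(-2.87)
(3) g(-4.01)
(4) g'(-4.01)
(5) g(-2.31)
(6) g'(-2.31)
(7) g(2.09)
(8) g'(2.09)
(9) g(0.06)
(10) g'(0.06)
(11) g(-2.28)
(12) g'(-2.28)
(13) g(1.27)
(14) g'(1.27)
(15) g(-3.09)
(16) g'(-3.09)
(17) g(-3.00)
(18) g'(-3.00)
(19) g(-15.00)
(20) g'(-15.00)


(1) = -27.31
(2) = 20.26
(3) = -55.60
(4) = 29.38
(5) = -17.22
(6) = 15.78
(7) = -25.23
(8) = -19.42
(9) = -2.29
(10) = -3.18
(11) = -16.75
(12) = 15.54
(13) = -11.99
(14) = -12.86
(15) = -31.96
(16) = 22.02
(17) = -30.01
(18) = 21.30
(19) = -861.61
(20) = 117.30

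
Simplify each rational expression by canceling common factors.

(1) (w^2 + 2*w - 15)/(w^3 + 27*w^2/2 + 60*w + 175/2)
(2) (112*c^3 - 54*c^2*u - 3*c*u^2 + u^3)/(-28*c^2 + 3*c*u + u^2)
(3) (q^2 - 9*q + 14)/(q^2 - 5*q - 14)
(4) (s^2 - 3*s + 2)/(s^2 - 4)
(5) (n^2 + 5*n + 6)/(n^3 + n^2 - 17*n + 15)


(1) = (2*w - 6)/(2*w^2 + 17*w + 35)
(2) = (16*c^2 - 10*c*u + u^2)/(-4*c + u)
(3) = (q - 2)/(q + 2)
(4) = (s - 1)/(s + 2)
(5) = (n^2 + 5*n + 6)/(n^3 + n^2 - 17*n + 15)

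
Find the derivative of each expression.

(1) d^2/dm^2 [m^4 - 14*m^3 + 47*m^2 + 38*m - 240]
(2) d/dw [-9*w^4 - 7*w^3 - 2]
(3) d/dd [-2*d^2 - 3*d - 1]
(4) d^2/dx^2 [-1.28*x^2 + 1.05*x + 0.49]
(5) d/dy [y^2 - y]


(1) = 12*m^2 - 84*m + 94
(2) = w^2*(-36*w - 21)
(3) = -4*d - 3
(4) = -2.56000000000000
(5) = 2*y - 1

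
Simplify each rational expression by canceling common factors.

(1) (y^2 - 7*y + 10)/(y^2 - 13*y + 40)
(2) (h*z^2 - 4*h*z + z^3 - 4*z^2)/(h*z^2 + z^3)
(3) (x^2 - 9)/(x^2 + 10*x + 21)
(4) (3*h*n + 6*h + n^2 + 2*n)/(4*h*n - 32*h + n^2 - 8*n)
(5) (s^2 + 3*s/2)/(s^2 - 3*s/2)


(1) = (y - 2)/(y - 8)
(2) = (z - 4)/z
(3) = (x - 3)/(x + 7)
(4) = (3*h*n + 6*h + n^2 + 2*n)/(4*h*n - 32*h + n^2 - 8*n)
(5) = (2*s + 3)/(2*s - 3)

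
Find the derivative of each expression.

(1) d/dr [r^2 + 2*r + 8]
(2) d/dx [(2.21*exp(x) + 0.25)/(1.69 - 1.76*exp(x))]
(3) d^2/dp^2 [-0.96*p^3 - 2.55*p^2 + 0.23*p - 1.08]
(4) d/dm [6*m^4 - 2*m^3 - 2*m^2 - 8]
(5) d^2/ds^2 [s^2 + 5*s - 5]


(1) = 2*r + 2
(2) = 4.1749*exp(x)/(1.76*exp(x) - 1.69)^2
(3) = -5.76*p - 5.1
(4) = 2*m*(12*m^2 - 3*m - 2)
(5) = 2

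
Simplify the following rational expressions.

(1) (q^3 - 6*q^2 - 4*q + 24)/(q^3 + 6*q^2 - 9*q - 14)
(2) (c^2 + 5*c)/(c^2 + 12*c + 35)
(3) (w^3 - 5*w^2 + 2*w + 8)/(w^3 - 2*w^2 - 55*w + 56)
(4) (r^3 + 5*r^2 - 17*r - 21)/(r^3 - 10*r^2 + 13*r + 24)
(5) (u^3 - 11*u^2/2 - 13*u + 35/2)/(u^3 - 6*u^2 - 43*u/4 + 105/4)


(1) = (q^2 - 4*q - 12)/(q^2 + 8*q + 7)
(2) = c/(c + 7)
(3) = (w^3 - 5*w^2 + 2*w + 8)/(w^3 - 2*w^2 - 55*w + 56)
(4) = (r + 7)/(r - 8)
(5) = (2*u - 2)/(2*u - 3)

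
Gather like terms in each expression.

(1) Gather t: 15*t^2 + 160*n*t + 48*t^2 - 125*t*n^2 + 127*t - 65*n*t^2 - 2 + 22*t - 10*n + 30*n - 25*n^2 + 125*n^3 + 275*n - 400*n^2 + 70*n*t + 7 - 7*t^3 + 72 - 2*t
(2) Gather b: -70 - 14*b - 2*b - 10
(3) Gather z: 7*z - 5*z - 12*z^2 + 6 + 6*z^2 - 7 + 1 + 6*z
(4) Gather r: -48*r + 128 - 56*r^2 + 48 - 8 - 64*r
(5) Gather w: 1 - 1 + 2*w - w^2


(1) = 125*n^3 - 425*n^2 + 295*n - 7*t^3 + t^2*(63 - 65*n) + t*(-125*n^2 + 230*n + 147) + 77
(2) = -16*b - 80
(3) = -6*z^2 + 8*z
(4) = -56*r^2 - 112*r + 168
(5) = -w^2 + 2*w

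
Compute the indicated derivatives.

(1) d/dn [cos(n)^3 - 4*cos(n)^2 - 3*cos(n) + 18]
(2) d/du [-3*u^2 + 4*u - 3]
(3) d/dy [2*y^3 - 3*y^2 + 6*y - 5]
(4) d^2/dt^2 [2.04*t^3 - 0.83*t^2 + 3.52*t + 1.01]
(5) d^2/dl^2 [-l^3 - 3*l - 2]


(1) = 3*sin(n)^3 + 8*sin(n)*cos(n)
(2) = 4 - 6*u
(3) = 6*y^2 - 6*y + 6
(4) = 12.24*t - 1.66
(5) = -6*l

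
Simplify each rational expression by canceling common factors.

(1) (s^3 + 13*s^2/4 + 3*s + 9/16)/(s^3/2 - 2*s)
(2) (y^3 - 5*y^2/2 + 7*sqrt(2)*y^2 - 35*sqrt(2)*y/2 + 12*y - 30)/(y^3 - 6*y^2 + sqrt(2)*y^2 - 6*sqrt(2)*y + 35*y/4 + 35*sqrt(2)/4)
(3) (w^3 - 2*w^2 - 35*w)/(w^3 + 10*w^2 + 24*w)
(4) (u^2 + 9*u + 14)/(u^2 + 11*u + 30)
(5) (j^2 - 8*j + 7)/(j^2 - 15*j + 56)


(1) = (16*s^3 + 52*s^2 + 48*s + 9)/(8*s^3 - 32*s)
(2) = (8*y + 48*sqrt(2))/(8*y - 28)
(3) = (w^2 - 2*w - 35)/(w^2 + 10*w + 24)
(4) = (u^2 + 9*u + 14)/(u^2 + 11*u + 30)
(5) = (j - 1)/(j - 8)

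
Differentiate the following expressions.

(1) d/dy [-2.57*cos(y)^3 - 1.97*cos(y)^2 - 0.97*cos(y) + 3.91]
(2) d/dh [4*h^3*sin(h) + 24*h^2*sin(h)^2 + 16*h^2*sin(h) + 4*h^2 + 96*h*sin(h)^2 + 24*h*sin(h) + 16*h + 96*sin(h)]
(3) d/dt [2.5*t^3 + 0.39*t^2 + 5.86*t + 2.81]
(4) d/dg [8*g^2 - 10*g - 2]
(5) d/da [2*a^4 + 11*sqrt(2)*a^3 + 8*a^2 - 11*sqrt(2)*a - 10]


(1) = (7.71*cos(y)^2 + 3.94*cos(y) + 0.97)*sin(y)
(2) = 4*h^3*cos(h) + 12*h^2*sin(h) + 24*h^2*sin(2*h) + 16*h^2*cos(h) + 48*h*sin(h)^2 + 32*h*sin(h) + 96*h*sin(2*h) + 24*h*cos(h) + 8*h + 96*sin(h)^2 + 24*sin(h) + 96*cos(h) + 16
(3) = 7.5*t^2 + 0.78*t + 5.86
(4) = 16*g - 10
(5) = 8*a^3 + 33*sqrt(2)*a^2 + 16*a - 11*sqrt(2)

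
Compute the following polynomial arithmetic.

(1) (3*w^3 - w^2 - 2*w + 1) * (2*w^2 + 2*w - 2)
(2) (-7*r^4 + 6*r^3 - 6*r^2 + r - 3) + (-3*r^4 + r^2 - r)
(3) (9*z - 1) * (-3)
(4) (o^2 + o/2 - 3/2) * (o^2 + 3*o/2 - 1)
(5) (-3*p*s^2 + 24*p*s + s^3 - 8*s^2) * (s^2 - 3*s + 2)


(1) = 6*w^5 + 4*w^4 - 12*w^3 + 6*w - 2
(2) = -10*r^4 + 6*r^3 - 5*r^2 - 3
(3) = 3 - 27*z
(4) = o^4 + 2*o^3 - 7*o^2/4 - 11*o/4 + 3/2
(5) = -3*p*s^4 + 33*p*s^3 - 78*p*s^2 + 48*p*s + s^5 - 11*s^4 + 26*s^3 - 16*s^2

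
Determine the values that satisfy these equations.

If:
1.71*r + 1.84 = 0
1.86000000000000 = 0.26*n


Then:
n = 7.15
r = -1.08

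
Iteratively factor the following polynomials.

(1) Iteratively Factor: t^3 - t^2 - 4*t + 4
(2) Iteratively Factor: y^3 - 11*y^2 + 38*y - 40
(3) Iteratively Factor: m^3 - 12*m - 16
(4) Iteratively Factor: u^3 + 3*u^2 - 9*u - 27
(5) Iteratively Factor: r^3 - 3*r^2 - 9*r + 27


(1) = (t + 2)*(t^2 - 3*t + 2) = (t - 2)*(t + 2)*(t - 1)
(2) = (y - 5)*(y^2 - 6*y + 8) = (y - 5)*(y - 4)*(y - 2)
(3) = (m + 2)*(m^2 - 2*m - 8) = (m - 4)*(m + 2)*(m + 2)
(4) = (u - 3)*(u^2 + 6*u + 9) = (u - 3)*(u + 3)*(u + 3)
(5) = (r + 3)*(r^2 - 6*r + 9) = (r - 3)*(r + 3)*(r - 3)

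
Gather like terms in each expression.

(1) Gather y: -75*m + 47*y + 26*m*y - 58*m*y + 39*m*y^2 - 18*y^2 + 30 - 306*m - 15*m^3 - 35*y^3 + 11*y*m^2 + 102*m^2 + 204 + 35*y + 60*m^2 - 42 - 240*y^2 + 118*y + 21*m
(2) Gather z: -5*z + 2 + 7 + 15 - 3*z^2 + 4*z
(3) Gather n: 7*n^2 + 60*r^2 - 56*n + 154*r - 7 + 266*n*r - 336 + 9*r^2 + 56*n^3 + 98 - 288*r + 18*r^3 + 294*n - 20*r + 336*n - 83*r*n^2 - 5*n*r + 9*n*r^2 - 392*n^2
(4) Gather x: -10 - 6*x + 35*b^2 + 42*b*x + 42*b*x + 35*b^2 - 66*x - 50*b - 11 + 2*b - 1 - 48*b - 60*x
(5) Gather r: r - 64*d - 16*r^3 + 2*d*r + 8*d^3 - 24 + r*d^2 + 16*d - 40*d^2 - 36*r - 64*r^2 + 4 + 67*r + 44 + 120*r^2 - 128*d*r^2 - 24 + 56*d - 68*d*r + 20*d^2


(1) = -15*m^3 + 162*m^2 - 360*m - 35*y^3 + y^2*(39*m - 258) + y*(11*m^2 - 32*m + 200) + 192
(2) = -3*z^2 - z + 24
(3) = 56*n^3 + n^2*(-83*r - 385) + n*(9*r^2 + 261*r + 574) + 18*r^3 + 69*r^2 - 154*r - 245
(4) = 70*b^2 - 96*b + x*(84*b - 132) - 22
(5) = 8*d^3 - 20*d^2 + 8*d - 16*r^3 + r^2*(56 - 128*d) + r*(d^2 - 66*d + 32)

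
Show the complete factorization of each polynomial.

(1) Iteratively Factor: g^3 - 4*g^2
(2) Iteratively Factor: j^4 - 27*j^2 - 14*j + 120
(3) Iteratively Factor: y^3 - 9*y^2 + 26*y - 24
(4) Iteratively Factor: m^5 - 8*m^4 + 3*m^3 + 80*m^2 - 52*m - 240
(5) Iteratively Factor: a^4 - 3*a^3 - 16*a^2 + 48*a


(1) = (g)*(g^2 - 4*g) = g*(g - 4)*(g)
(2) = (j + 4)*(j^3 - 4*j^2 - 11*j + 30) = (j - 5)*(j + 4)*(j^2 + j - 6) = (j - 5)*(j - 2)*(j + 4)*(j + 3)
(3) = (y - 4)*(y^2 - 5*y + 6) = (y - 4)*(y - 3)*(y - 2)
(4) = (m + 2)*(m^4 - 10*m^3 + 23*m^2 + 34*m - 120) = (m + 2)^2*(m^3 - 12*m^2 + 47*m - 60) = (m - 5)*(m + 2)^2*(m^2 - 7*m + 12) = (m - 5)*(m - 3)*(m + 2)^2*(m - 4)
(5) = (a + 4)*(a^3 - 7*a^2 + 12*a) = (a - 4)*(a + 4)*(a^2 - 3*a) = a*(a - 4)*(a + 4)*(a - 3)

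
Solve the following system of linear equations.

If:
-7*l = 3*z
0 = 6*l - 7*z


Then:
l = 0
z = 0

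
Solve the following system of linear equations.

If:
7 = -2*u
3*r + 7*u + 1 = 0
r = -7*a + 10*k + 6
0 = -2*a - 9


Then:
a = -9/2
k = -89/30
r = 47/6
u = -7/2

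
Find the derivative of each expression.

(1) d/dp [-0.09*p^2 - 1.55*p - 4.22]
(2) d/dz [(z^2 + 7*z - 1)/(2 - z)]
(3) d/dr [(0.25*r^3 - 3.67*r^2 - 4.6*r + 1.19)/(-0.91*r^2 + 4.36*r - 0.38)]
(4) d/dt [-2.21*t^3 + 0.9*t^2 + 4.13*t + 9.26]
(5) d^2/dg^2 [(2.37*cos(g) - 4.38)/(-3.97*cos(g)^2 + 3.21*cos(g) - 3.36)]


(1) = -0.18*p - 1.55
(2) = (-z^2 + 4*z + 13)/(z^2 - 4*z + 4)
(3) = (-0.2275*r^4 + 2.18*r^3 - 20.4722*r^2 + 4.955*r - 3.4404)/(0.8281*r^4 - 7.9352*r^3 + 19.7012*r^2 - 3.3136*r + 0.1444)
(4) = -6.63*t^2 + 1.8*t + 4.13
(5) = (0.6244486896*(1 - cos(g)^2)^2 - 0.094845654*cos(g)^5 + 0.2461396382*cos(g)^3 - 0.346523548*cos(g)^2 + 0.4207510711*cos(g) - 0.4271283732)/(-0.5416098226*cos(g)^2 + 0.4379263302*cos(g) - 0.4583901774)^3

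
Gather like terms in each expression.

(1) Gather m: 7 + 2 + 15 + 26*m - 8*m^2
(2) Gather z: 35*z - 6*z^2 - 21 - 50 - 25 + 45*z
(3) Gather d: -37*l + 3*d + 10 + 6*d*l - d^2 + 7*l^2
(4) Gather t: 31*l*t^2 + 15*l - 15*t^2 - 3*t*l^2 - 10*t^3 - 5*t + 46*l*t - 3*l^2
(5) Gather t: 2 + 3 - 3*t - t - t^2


(1) = -8*m^2 + 26*m + 24
(2) = -6*z^2 + 80*z - 96
(3) = -d^2 + d*(6*l + 3) + 7*l^2 - 37*l + 10
(4) = -3*l^2 + 15*l - 10*t^3 + t^2*(31*l - 15) + t*(-3*l^2 + 46*l - 5)
(5) = -t^2 - 4*t + 5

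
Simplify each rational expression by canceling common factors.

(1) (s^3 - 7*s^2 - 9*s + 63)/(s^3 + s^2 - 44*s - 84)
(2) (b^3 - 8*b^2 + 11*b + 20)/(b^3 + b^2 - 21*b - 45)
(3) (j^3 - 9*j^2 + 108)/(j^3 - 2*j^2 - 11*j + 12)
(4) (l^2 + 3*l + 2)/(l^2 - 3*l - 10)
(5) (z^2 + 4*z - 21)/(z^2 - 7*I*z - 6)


(1) = (s^2 - 9)/(s^2 + 8*s + 12)
(2) = (b^2 - 3*b - 4)/(b^2 + 6*b + 9)
(3) = (j^2 - 12*j + 36)/(j^2 - 5*j + 4)
(4) = (l + 1)/(l - 5)
(5) = (z^2 + 4*z - 21)/(z^2 - 7*I*z - 6)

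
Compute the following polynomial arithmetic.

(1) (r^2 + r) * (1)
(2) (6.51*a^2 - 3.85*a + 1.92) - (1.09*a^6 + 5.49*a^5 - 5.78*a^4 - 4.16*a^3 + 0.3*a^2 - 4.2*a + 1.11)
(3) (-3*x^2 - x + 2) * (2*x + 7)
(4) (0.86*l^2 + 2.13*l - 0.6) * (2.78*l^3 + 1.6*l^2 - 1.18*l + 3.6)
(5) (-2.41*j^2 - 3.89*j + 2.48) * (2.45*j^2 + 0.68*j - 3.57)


(1) = r^2 + r
(2) = -1.09*a^6 - 5.49*a^5 + 5.78*a^4 + 4.16*a^3 + 6.21*a^2 + 0.35*a + 0.81
(3) = -6*x^3 - 23*x^2 - 3*x + 14
(4) = 2.3908*l^5 + 7.2974*l^4 + 0.7252*l^3 - 0.3774*l^2 + 8.376*l - 2.16
(5) = -5.9045*j^4 - 11.1693*j^3 + 12.0345*j^2 + 15.5737*j - 8.8536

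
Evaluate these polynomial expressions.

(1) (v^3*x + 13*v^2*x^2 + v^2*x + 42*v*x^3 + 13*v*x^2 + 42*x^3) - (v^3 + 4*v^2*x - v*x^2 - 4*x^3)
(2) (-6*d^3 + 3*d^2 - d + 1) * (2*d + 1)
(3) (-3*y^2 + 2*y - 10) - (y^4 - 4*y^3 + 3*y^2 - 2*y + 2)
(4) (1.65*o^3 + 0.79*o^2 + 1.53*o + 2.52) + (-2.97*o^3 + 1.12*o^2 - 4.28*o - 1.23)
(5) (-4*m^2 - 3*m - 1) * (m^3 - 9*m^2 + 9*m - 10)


(1) = v^3*x - v^3 + 13*v^2*x^2 - 3*v^2*x + 42*v*x^3 + 14*v*x^2 + 46*x^3
(2) = -12*d^4 + d^2 + d + 1
(3) = -y^4 + 4*y^3 - 6*y^2 + 4*y - 12
(4) = -1.32*o^3 + 1.91*o^2 - 2.75*o + 1.29
(5) = -4*m^5 + 33*m^4 - 10*m^3 + 22*m^2 + 21*m + 10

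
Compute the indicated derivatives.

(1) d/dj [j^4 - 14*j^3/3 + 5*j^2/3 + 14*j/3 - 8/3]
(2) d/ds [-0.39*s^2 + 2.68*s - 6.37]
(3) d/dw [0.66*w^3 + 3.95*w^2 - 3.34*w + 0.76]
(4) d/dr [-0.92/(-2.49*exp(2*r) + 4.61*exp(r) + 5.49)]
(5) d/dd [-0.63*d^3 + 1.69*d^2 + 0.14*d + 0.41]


(1) = 4*j^3 - 14*j^2 + 10*j/3 + 14/3
(2) = 2.68 - 0.78*s
(3) = 1.98*w^2 + 7.9*w - 3.34
(4) = (4.2412 - 4.5816*exp(r))*exp(r)/(-2.49*exp(2*r) + 4.61*exp(r) + 5.49)^2
(5) = -1.89*d^2 + 3.38*d + 0.14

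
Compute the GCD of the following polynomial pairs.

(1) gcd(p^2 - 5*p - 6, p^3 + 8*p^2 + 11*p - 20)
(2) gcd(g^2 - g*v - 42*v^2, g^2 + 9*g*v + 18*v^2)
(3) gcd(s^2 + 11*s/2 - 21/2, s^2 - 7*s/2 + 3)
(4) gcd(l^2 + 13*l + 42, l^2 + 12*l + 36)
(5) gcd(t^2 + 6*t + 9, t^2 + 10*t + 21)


(1) = 1
(2) = gcd((g - 7*v)*(g + 6*v), (g + 3*v)*(g + 6*v)) = g + 6*v
(3) = gcd((s - 3/2)*(s + 7), (s - 2)*(s - 3/2)) = s - 3/2
(4) = l + 6
(5) = gcd((t + 3)^2, (t + 3)*(t + 7)) = t + 3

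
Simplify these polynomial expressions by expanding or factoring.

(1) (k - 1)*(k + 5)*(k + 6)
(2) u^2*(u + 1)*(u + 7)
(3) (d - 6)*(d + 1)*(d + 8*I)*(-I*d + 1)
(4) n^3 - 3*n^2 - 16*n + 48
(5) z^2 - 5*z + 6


(1) = k^3 + 10*k^2 + 19*k - 30
(2) = u^4 + 8*u^3 + 7*u^2
(3) = -I*d^4 + 9*d^3 + 5*I*d^3 - 45*d^2 + 14*I*d^2 - 54*d - 40*I*d - 48*I
(4) = (n - 4)*(n - 3)*(n + 4)
(5) = (z - 3)*(z - 2)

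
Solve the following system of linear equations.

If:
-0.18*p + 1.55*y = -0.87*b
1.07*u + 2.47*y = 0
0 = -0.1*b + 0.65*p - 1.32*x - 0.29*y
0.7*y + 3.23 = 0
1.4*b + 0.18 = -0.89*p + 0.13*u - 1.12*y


Then:
b = 7.32
p = -4.35
u = 10.65
x = -1.68
y = -4.61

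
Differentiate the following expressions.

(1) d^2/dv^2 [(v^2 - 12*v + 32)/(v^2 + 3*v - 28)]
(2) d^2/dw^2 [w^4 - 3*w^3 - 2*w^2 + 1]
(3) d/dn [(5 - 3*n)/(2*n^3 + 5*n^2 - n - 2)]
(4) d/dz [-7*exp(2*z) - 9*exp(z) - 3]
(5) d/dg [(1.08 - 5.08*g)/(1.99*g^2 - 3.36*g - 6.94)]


(1) = -30/(v^3 + 21*v^2 + 147*v + 343)
(2) = 12*w^2 - 18*w - 4
(3) = (-6*n^3 - 15*n^2 + 3*n + (3*n - 5)*(6*n^2 + 10*n - 1) + 6)/(2*n^3 + 5*n^2 - n - 2)^2
(4) = (-14*exp(z) - 9)*exp(z)
(5) = (10.1092*g^2 - 4.2984*g + 38.884)/(3.9601*g^4 - 13.3728*g^3 - 16.3316*g^2 + 46.6368*g + 48.1636)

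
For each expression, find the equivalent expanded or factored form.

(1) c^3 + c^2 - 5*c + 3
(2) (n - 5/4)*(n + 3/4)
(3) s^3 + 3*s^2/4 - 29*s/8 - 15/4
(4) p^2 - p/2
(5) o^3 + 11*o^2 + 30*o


(1) = (c - 1)^2*(c + 3)
(2) = n^2 - n/2 - 15/16
(3) = (s - 2)*(s + 5/4)*(s + 3/2)
(4) = p*(p - 1/2)
(5) = o*(o + 5)*(o + 6)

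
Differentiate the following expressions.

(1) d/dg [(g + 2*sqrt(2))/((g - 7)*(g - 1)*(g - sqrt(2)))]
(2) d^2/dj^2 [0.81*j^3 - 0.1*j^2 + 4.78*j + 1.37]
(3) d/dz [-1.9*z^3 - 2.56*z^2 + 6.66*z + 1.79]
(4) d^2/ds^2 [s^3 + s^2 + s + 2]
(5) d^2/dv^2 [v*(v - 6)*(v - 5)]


(1) = ((g - 7)*(g - 1)*(g - sqrt(2)) - (g - 7)*(g - 1)*(g + 2*sqrt(2)) - (g - 7)*(g - sqrt(2))*(g + 2*sqrt(2)) - (g - 1)*(g - sqrt(2))*(g + 2*sqrt(2)))/((g - 7)^2*(g - 1)^2*(g - sqrt(2))^2)
(2) = 4.86*j - 0.2
(3) = -5.7*z^2 - 5.12*z + 6.66
(4) = 6*s + 2
(5) = 6*v - 22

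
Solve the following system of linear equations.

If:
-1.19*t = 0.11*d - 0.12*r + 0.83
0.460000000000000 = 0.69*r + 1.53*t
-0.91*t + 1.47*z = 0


Then:
d = -21.3830951657039*z - 6.81818181818182
r = 0.666666666666667 - 3.5819397993311*z
t = 1.61538461538462*z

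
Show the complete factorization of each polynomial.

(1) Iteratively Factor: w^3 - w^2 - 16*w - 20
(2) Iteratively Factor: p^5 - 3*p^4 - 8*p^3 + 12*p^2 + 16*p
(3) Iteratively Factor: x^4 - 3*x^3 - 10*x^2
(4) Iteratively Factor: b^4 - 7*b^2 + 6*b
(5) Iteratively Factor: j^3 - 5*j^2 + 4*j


(1) = (w + 2)*(w^2 - 3*w - 10) = (w - 5)*(w + 2)*(w + 2)
(2) = (p)*(p^4 - 3*p^3 - 8*p^2 + 12*p + 16) = p*(p - 2)*(p^3 - p^2 - 10*p - 8) = p*(p - 2)*(p + 2)*(p^2 - 3*p - 4) = p*(p - 2)*(p + 1)*(p + 2)*(p - 4)
(3) = (x + 2)*(x^3 - 5*x^2) = x*(x + 2)*(x^2 - 5*x) = x*(x - 5)*(x + 2)*(x)
(4) = (b + 3)*(b^3 - 3*b^2 + 2*b) = (b - 1)*(b + 3)*(b^2 - 2*b) = (b - 2)*(b - 1)*(b + 3)*(b)
(5) = (j - 1)*(j^2 - 4*j) = (j - 4)*(j - 1)*(j)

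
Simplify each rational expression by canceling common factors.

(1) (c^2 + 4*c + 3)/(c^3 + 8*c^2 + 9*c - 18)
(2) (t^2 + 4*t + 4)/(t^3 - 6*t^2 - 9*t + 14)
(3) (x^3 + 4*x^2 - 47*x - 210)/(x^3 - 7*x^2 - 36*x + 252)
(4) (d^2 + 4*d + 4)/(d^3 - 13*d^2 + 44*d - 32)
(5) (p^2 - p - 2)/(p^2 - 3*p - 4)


(1) = (c + 1)/(c^2 + 5*c - 6)
(2) = (t + 2)/(t^2 - 8*t + 7)
(3) = (x + 5)/(x - 6)
(4) = (d^2 + 4*d + 4)/(d^3 - 13*d^2 + 44*d - 32)
(5) = (p - 2)/(p - 4)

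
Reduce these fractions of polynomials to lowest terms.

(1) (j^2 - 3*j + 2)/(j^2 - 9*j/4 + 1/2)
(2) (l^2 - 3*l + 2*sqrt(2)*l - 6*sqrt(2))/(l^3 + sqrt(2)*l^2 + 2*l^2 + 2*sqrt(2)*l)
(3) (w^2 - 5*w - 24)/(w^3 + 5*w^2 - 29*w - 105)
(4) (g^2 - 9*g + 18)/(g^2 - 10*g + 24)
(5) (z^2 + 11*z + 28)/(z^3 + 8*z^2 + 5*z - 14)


(1) = (4*j - 4)/(4*j - 1)
(2) = (l^2 + l*(-3 + 2*sqrt(2)) - 6*sqrt(2))/(l^3 + l^2*(sqrt(2) + 2) + 2*sqrt(2)*l)
(3) = (w - 8)/(w^2 + 2*w - 35)
(4) = (g - 3)/(g - 4)
(5) = (z + 4)/(z^2 + z - 2)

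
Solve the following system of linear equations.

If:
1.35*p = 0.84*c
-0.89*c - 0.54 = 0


Then:
c = -0.61
p = -0.38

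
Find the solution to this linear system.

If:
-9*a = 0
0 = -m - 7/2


Then:
a = 0
m = -7/2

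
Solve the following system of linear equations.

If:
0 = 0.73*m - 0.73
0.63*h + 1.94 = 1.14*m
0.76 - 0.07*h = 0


Then:
No Solution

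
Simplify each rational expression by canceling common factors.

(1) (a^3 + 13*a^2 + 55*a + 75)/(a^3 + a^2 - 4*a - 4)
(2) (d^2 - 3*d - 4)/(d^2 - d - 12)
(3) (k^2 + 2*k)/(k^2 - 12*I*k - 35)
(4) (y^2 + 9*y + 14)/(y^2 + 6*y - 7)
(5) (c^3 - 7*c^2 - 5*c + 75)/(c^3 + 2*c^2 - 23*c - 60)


(1) = (a^3 + 13*a^2 + 55*a + 75)/(a^3 + a^2 - 4*a - 4)
(2) = (d + 1)/(d + 3)
(3) = (k^2 + 2*k)/(k^2 - 12*I*k - 35)
(4) = (y + 2)/(y - 1)
(5) = (c - 5)/(c + 4)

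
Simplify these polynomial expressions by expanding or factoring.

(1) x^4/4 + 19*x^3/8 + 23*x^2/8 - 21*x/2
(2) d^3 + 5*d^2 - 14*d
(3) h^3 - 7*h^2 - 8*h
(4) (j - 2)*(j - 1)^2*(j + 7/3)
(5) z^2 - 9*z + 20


(1) = x*(x/4 + 1)*(x - 3/2)*(x + 7)
(2) = d*(d - 2)*(d + 7)
(3) = h*(h - 8)*(h + 1)
(4) = j^4 - 5*j^3/3 - 13*j^2/3 + 29*j/3 - 14/3
(5) = (z - 5)*(z - 4)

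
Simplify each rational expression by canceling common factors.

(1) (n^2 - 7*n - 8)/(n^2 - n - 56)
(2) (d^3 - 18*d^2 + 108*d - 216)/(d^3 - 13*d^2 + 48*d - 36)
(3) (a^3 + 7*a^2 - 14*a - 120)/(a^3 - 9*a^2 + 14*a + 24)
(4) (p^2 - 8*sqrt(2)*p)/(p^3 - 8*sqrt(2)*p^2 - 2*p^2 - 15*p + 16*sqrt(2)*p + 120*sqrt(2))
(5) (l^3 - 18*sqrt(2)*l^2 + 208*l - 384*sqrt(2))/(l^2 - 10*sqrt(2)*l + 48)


(1) = (n + 1)/(n + 7)
(2) = (d - 6)/(d - 1)
(3) = (a^2 + 11*a + 30)/(a^2 - 5*a - 6)
(4) = p/(p^2 - 2*p - 15)
(5) = l - 8*sqrt(2)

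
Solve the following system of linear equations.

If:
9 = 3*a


Then:
a = 3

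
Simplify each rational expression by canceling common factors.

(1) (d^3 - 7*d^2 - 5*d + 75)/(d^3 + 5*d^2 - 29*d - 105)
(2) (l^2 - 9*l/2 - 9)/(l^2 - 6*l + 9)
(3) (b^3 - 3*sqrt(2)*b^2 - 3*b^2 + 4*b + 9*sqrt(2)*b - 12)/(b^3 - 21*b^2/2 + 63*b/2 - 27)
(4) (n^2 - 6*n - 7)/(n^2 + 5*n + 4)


(1) = (d - 5)/(d + 7)
(2) = (2*l^2 - 9*l - 18)/(2*l^2 - 12*l + 18)
(3) = (2*b^2 - 6*sqrt(2)*b + 8)/(2*b^2 - 15*b + 18)
(4) = (n - 7)/(n + 4)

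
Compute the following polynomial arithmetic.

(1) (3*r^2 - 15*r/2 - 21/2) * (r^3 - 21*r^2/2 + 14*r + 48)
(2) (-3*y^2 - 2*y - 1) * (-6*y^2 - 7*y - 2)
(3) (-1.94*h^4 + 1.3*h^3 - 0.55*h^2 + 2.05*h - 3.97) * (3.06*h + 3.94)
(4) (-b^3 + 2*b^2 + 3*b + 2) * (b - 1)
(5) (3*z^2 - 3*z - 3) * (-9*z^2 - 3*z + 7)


(1) = 3*r^5 - 39*r^4 + 441*r^3/4 + 597*r^2/4 - 507*r - 504
(2) = 18*y^4 + 33*y^3 + 26*y^2 + 11*y + 2
(3) = -5.9364*h^5 - 3.6656*h^4 + 3.439*h^3 + 4.106*h^2 - 4.0712*h - 15.6418
(4) = -b^4 + 3*b^3 + b^2 - b - 2
(5) = -27*z^4 + 18*z^3 + 57*z^2 - 12*z - 21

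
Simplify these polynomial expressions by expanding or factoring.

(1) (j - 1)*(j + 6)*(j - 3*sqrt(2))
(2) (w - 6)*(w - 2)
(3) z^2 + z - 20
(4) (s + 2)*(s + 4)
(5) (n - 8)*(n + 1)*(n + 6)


(1) = j^3 - 3*sqrt(2)*j^2 + 5*j^2 - 15*sqrt(2)*j - 6*j + 18*sqrt(2)
(2) = w^2 - 8*w + 12
(3) = (z - 4)*(z + 5)
(4) = s^2 + 6*s + 8
(5) = n^3 - n^2 - 50*n - 48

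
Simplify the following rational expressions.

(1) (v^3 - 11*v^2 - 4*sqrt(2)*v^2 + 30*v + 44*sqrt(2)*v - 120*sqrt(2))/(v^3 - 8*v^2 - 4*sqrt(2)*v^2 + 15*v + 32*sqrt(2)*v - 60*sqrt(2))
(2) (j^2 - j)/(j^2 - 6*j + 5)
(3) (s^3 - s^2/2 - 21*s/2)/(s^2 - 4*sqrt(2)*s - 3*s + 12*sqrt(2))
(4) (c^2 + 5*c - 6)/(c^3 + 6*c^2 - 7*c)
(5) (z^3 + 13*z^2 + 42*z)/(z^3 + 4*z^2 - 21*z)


(1) = (v - 6)/(v - 3)
(2) = j/(j - 5)
(3) = (2*s^3 - s^2 - 21*s)/(2*s^2 + s*(-8*sqrt(2) - 6) + 24*sqrt(2))
(4) = (c + 6)/(c^2 + 7*c)
(5) = (z + 6)/(z - 3)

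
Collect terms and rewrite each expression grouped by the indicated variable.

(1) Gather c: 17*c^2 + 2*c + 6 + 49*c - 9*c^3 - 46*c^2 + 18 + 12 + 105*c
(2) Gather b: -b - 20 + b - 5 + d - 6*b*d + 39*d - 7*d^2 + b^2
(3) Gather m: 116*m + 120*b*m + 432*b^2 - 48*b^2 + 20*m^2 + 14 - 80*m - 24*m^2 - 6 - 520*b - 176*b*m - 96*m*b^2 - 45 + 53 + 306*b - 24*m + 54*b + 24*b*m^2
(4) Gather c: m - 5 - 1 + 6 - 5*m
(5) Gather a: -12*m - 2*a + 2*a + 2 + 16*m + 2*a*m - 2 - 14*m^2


(1) = -9*c^3 - 29*c^2 + 156*c + 36
(2) = b^2 - 6*b*d - 7*d^2 + 40*d - 25
(3) = 384*b^2 - 160*b + m^2*(24*b - 4) + m*(-96*b^2 - 56*b + 12) + 16
(4) = -4*m
(5) = 2*a*m - 14*m^2 + 4*m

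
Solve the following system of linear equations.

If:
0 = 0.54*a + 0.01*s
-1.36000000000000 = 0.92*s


Then:
a = 0.03
s = -1.48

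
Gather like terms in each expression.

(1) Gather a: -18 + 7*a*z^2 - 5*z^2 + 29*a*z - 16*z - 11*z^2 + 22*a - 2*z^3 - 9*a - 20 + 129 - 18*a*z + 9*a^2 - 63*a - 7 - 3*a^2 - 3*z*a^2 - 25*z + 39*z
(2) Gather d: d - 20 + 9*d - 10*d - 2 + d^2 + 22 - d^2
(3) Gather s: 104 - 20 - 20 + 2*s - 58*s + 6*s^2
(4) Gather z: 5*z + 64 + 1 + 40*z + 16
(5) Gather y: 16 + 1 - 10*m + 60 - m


(1) = a^2*(6 - 3*z) + a*(7*z^2 + 11*z - 50) - 2*z^3 - 16*z^2 - 2*z + 84
(2) = 0
(3) = 6*s^2 - 56*s + 64
(4) = 45*z + 81
(5) = 77 - 11*m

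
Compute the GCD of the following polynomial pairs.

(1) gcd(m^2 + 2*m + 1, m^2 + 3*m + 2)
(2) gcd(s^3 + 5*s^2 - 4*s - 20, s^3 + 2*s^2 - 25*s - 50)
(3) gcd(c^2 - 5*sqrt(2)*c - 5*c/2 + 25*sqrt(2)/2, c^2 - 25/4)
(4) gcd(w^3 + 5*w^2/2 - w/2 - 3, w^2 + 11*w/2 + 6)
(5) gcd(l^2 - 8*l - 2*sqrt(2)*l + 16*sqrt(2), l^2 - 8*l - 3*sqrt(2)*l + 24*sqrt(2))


(1) = m + 1
(2) = gcd((s - 2)*(s + 2)*(s + 5), (s - 5)*(s + 2)*(s + 5)) = s^2 + 7*s + 10
(3) = gcd((c - 5/2)*(c - 5*sqrt(2)), (c - 5/2)*(c + 5/2)) = c - 5/2
(4) = w + 3/2
(5) = l - 8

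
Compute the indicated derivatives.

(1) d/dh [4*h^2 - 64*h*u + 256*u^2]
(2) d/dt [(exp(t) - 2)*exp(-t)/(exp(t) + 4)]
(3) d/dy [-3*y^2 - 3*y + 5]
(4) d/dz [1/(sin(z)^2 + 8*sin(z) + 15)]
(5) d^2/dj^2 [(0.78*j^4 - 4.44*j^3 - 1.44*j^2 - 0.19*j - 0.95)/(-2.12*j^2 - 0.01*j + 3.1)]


(1) = 8*h - 64*u
(2) = (-exp(2*t) + 4*exp(t) + 8)*exp(-t)/(exp(2*t) + 8*exp(t) + 16)
(3) = -6*y - 3
(4) = -2*(sin(z) + 4)*cos(z)/(sin(z)^2 + 8*sin(z) + 15)^2
(5) = (-7.011264*j^6 - 0.099216*j^5 + 30.756492*j^4 + 60.393944*j^3 - 8.37528*j^2 + 263.62332*j + 40.17557)/(9.528128*j^6 + 0.134832*j^5 - 41.797284*j^4 - 0.394319*j^3 + 61.11867*j^2 + 0.2883*j - 29.791)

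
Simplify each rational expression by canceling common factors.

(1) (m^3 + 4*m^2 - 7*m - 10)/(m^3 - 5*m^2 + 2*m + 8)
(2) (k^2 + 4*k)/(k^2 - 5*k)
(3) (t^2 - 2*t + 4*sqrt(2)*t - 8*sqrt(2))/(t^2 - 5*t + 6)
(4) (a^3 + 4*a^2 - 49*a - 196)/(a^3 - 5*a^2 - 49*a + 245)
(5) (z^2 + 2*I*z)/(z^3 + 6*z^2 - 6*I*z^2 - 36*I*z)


(1) = (m + 5)/(m - 4)
(2) = (k + 4)/(k - 5)
(3) = (t + 4*sqrt(2))/(t - 3)
(4) = (a + 4)/(a - 5)
(5) = (z + 2*I)/(z^2 + z*(6 - 6*I) - 36*I)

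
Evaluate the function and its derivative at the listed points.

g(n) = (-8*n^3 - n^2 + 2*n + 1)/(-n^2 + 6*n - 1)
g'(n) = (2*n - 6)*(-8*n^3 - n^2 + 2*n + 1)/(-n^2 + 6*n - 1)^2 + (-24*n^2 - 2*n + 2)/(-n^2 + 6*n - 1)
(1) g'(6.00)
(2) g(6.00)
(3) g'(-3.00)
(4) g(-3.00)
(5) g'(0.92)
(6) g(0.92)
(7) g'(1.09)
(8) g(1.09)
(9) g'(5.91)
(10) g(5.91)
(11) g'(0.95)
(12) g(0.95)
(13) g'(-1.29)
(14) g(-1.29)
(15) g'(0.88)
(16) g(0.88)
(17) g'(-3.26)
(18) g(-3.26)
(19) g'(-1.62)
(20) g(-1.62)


(1) = -9632.00
(2) = 1751.00
(3) = 4.34
(4) = -7.21
(5) = -4.18
(6) = -1.15
(7) = -4.91
(8) = -1.92
(9) = -42638.41
(10) = 3575.11
(11) = -4.30
(12) = -1.28
(13) = 2.29
(14) = -1.34
(15) = -4.04
(16) = -0.99
(17) = 4.55
(18) = -8.37
(19) = 2.81
(20) = -2.18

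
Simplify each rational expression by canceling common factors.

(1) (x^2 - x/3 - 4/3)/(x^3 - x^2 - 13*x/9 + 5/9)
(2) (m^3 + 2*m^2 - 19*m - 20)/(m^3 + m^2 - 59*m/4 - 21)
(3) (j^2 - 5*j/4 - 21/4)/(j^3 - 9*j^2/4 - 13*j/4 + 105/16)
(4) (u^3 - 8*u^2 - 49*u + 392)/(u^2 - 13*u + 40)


(1) = (9*x - 12)/(9*x^2 - 18*x + 5)
(2) = (4*m^2 + 24*m + 20)/(4*m^2 + 20*m + 21)
(3) = (4*j - 12)/(4*j^2 - 16*j + 15)
(4) = (u^2 - 49)/(u - 5)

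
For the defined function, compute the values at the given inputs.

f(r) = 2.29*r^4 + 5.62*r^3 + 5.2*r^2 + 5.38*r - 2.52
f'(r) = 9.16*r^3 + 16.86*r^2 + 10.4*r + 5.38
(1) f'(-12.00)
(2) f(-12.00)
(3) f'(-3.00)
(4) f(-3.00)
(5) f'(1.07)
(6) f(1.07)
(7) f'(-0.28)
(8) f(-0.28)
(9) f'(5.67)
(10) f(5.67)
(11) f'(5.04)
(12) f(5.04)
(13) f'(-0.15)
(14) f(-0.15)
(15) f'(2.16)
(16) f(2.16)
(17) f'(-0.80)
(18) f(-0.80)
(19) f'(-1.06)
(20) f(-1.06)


(1) = -13520.06
(2) = 38455.80
(3) = -121.40
(4) = 61.89
(5) = 47.03
(6) = 19.08
(7) = 3.59
(8) = -3.73
(9) = 2276.10
(10) = 3586.43
(11) = 1658.77
(12) = 2353.78
(13) = 4.17
(14) = -3.23
(15) = 198.82
(16) = 139.85
(17) = 3.16
(18) = -5.44
(19) = 2.39
(20) = -6.18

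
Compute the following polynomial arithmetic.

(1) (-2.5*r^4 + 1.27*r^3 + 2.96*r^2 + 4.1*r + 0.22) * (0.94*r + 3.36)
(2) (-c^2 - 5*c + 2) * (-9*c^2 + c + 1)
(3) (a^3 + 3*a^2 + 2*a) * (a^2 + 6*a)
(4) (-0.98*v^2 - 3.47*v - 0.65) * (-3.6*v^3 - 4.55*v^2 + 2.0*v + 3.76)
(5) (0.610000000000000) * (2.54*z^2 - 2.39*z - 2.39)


(1) = -2.35*r^5 - 7.2062*r^4 + 7.0496*r^3 + 13.7996*r^2 + 13.9828*r + 0.7392
(2) = 9*c^4 + 44*c^3 - 24*c^2 - 3*c + 2
(3) = a^5 + 9*a^4 + 20*a^3 + 12*a^2
(4) = 3.528*v^5 + 16.951*v^4 + 16.1685*v^3 - 7.6673*v^2 - 14.3472*v - 2.444
(5) = 1.5494*z^2 - 1.4579*z - 1.4579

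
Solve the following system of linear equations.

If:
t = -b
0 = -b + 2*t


Then:
b = 0
t = 0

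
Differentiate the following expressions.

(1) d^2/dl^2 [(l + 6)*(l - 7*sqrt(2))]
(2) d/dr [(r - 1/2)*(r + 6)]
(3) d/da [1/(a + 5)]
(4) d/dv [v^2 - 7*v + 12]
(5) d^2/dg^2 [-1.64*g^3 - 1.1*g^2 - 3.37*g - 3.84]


(1) = 2
(2) = 2*r + 11/2
(3) = -1/(a + 5)^2
(4) = 2*v - 7
(5) = -9.84*g - 2.2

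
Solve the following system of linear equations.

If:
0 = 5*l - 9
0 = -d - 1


Then:
d = -1
l = 9/5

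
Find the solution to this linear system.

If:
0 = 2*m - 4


Then:
m = 2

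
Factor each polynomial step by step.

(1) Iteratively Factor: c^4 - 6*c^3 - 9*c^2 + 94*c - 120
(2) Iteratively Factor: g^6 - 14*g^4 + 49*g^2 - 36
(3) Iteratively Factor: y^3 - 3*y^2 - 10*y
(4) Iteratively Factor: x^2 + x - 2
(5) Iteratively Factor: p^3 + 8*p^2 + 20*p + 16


(1) = (c - 5)*(c^3 - c^2 - 14*c + 24) = (c - 5)*(c + 4)*(c^2 - 5*c + 6) = (c - 5)*(c - 2)*(c + 4)*(c - 3)
(2) = (g - 2)*(g^5 + 2*g^4 - 10*g^3 - 20*g^2 + 9*g + 18) = (g - 2)*(g + 1)*(g^4 + g^3 - 11*g^2 - 9*g + 18) = (g - 2)*(g + 1)*(g + 2)*(g^3 - g^2 - 9*g + 9) = (g - 2)*(g + 1)*(g + 2)*(g + 3)*(g^2 - 4*g + 3) = (g - 3)*(g - 2)*(g + 1)*(g + 2)*(g + 3)*(g - 1)
(3) = (y + 2)*(y^2 - 5*y) = (y - 5)*(y + 2)*(y)
(4) = (x + 2)*(x - 1)
(5) = (p + 2)*(p^2 + 6*p + 8) = (p + 2)^2*(p + 4)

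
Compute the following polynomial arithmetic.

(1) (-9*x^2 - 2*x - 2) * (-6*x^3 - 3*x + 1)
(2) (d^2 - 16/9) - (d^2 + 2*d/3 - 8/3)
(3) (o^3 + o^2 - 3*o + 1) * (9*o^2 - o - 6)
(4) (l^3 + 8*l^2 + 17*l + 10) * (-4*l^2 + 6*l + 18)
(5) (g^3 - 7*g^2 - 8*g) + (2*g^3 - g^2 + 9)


(1) = 54*x^5 + 12*x^4 + 39*x^3 - 3*x^2 + 4*x - 2
(2) = 8/9 - 2*d/3
(3) = 9*o^5 + 8*o^4 - 34*o^3 + 6*o^2 + 17*o - 6
(4) = -4*l^5 - 26*l^4 - 2*l^3 + 206*l^2 + 366*l + 180
(5) = 3*g^3 - 8*g^2 - 8*g + 9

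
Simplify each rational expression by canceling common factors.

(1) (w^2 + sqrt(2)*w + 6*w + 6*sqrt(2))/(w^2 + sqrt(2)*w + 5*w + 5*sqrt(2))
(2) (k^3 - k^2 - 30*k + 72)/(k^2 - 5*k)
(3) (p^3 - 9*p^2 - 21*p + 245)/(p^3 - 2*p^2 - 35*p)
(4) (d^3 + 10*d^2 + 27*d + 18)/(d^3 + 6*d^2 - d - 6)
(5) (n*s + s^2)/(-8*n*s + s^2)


(1) = (w + 6)/(w + 5)
(2) = (k^3 - k^2 - 30*k + 72)/(k^2 - 5*k)
(3) = (p - 7)/p
(4) = (d + 3)/(d - 1)
(5) = (n + s)/(-8*n + s)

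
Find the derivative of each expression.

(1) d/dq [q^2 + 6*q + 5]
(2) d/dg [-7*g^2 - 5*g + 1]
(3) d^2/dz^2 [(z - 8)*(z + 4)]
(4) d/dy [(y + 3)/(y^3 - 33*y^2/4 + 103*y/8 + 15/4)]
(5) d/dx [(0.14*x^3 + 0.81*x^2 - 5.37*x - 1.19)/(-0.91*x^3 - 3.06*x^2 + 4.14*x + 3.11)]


(1) = 2*q + 6
(2) = -14*g - 5
(3) = 2
(4) = 8*(-16*y^3 - 6*y^2 + 396*y - 279)/(64*y^6 - 1056*y^5 + 6004*y^4 - 13116*y^3 + 6649*y^2 + 6180*y + 900)
(5) = (0.3087*x^4 - 8.6142*x^3 - 15.0213*x^2 - 2.2446*x - 11.7741)/(0.8281*x^6 + 5.5692*x^5 + 1.8288*x^4 - 30.997*x^3 - 1.8936*x^2 + 25.7508*x + 9.6721)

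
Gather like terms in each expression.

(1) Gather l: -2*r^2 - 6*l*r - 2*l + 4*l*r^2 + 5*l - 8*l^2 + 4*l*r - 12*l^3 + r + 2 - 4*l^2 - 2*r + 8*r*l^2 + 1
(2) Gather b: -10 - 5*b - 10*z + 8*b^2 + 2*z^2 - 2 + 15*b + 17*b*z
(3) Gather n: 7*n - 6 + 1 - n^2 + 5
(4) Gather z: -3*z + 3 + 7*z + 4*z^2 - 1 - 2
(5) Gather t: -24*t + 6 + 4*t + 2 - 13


(1) = -12*l^3 + l^2*(8*r - 12) + l*(4*r^2 - 2*r + 3) - 2*r^2 - r + 3
(2) = 8*b^2 + b*(17*z + 10) + 2*z^2 - 10*z - 12
(3) = -n^2 + 7*n
(4) = 4*z^2 + 4*z
(5) = -20*t - 5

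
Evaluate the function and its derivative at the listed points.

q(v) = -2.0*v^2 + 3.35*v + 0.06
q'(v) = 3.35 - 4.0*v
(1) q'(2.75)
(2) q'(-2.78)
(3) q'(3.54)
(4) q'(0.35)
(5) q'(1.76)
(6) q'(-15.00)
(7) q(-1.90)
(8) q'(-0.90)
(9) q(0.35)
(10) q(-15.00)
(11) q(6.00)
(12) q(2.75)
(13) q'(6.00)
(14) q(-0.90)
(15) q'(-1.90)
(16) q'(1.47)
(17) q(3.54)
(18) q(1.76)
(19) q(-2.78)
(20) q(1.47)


(1) = -7.65
(2) = 14.47
(3) = -10.81
(4) = 1.95
(5) = -3.69
(6) = 63.35
(7) = -13.53
(8) = 6.95
(9) = 0.99
(10) = -500.19
(11) = -51.84
(12) = -5.85
(13) = -20.65
(14) = -4.58
(15) = 10.95
(16) = -2.53
(17) = -13.14
(18) = -0.24
(19) = -24.71
(20) = 0.66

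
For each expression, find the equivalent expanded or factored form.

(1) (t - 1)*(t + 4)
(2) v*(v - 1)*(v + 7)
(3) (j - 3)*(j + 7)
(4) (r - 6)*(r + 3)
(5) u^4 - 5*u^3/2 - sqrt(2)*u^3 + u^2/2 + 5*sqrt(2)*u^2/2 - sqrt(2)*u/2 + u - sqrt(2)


(1) = t^2 + 3*t - 4
(2) = v^3 + 6*v^2 - 7*v
(3) = j^2 + 4*j - 21
(4) = r^2 - 3*r - 18
(5) = (u - 2)*(u - 1)*(u + 1/2)*(u - sqrt(2))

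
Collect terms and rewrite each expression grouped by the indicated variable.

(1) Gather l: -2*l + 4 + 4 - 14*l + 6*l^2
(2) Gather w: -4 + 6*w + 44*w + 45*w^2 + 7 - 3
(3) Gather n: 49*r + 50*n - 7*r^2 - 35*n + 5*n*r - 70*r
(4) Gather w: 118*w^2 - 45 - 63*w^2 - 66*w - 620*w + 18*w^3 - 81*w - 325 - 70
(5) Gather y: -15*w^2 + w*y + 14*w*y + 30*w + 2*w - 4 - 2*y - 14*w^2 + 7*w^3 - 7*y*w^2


(1) = 6*l^2 - 16*l + 8
(2) = 45*w^2 + 50*w
(3) = n*(5*r + 15) - 7*r^2 - 21*r
(4) = 18*w^3 + 55*w^2 - 767*w - 440
(5) = 7*w^3 - 29*w^2 + 32*w + y*(-7*w^2 + 15*w - 2) - 4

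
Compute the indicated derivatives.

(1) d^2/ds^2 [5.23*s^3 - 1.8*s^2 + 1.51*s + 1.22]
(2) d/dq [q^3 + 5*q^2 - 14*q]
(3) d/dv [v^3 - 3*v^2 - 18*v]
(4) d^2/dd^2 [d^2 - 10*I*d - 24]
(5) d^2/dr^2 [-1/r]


(1) = 31.38*s - 3.6
(2) = 3*q^2 + 10*q - 14
(3) = 3*v^2 - 6*v - 18
(4) = 2
(5) = -2/r^3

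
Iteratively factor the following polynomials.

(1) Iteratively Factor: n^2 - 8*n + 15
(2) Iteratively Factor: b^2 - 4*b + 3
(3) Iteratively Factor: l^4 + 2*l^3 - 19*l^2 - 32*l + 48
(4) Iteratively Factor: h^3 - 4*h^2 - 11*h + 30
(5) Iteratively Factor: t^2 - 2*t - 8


(1) = (n - 3)*(n - 5)
(2) = (b - 3)*(b - 1)
(3) = (l + 4)*(l^3 - 2*l^2 - 11*l + 12) = (l - 1)*(l + 4)*(l^2 - l - 12) = (l - 4)*(l - 1)*(l + 4)*(l + 3)
(4) = (h + 3)*(h^2 - 7*h + 10) = (h - 2)*(h + 3)*(h - 5)
(5) = (t + 2)*(t - 4)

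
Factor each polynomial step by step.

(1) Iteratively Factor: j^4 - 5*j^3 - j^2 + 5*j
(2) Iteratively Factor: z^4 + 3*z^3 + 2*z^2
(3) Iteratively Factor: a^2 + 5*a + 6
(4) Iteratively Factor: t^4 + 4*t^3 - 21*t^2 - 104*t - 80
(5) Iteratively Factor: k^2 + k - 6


(1) = (j)*(j^3 - 5*j^2 - j + 5) = j*(j + 1)*(j^2 - 6*j + 5) = j*(j - 5)*(j + 1)*(j - 1)
(2) = (z + 2)*(z^3 + z^2) = z*(z + 2)*(z^2 + z) = z^2*(z + 2)*(z + 1)
(3) = (a + 2)*(a + 3)
(4) = (t - 5)*(t^3 + 9*t^2 + 24*t + 16) = (t - 5)*(t + 4)*(t^2 + 5*t + 4) = (t - 5)*(t + 4)^2*(t + 1)
(5) = (k + 3)*(k - 2)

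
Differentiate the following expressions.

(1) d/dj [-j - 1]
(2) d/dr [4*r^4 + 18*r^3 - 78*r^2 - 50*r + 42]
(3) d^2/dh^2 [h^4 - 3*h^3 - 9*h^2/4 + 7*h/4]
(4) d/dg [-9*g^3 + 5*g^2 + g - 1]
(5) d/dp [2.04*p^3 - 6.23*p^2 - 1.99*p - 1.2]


(1) = -1
(2) = 16*r^3 + 54*r^2 - 156*r - 50
(3) = 12*h^2 - 18*h - 9/2
(4) = -27*g^2 + 10*g + 1
(5) = 6.12*p^2 - 12.46*p - 1.99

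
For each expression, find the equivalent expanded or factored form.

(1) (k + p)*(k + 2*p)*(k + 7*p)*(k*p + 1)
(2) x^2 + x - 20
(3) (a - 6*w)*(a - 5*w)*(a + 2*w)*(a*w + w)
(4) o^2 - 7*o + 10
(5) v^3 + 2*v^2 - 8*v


(1) = k^4*p + 10*k^3*p^2 + k^3 + 23*k^2*p^3 + 10*k^2*p + 14*k*p^4 + 23*k*p^2 + 14*p^3
(2) = (x - 4)*(x + 5)
(3) = a^4*w - 9*a^3*w^2 + a^3*w + 8*a^2*w^3 - 9*a^2*w^2 + 60*a*w^4 + 8*a*w^3 + 60*w^4
(4) = (o - 5)*(o - 2)
(5) = v*(v - 2)*(v + 4)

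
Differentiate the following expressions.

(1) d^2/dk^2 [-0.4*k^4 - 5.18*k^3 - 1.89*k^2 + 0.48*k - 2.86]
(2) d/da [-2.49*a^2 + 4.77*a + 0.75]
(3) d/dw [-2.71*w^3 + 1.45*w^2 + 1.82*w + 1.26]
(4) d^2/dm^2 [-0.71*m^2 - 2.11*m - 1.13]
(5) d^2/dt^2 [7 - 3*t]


(1) = -4.8*k^2 - 31.08*k - 3.78
(2) = 4.77 - 4.98*a
(3) = -8.13*w^2 + 2.9*w + 1.82
(4) = -1.42000000000000
(5) = 0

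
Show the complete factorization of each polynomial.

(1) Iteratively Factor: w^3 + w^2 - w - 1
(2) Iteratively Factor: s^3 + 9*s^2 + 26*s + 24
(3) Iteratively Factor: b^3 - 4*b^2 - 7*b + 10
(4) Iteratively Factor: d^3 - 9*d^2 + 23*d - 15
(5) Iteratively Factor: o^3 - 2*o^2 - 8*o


(1) = (w + 1)*(w^2 - 1) = (w + 1)^2*(w - 1)
(2) = (s + 4)*(s^2 + 5*s + 6) = (s + 3)*(s + 4)*(s + 2)
(3) = (b - 1)*(b^2 - 3*b - 10) = (b - 1)*(b + 2)*(b - 5)
(4) = (d - 3)*(d^2 - 6*d + 5) = (d - 3)*(d - 1)*(d - 5)
(5) = (o - 4)*(o^2 + 2*o) = o*(o - 4)*(o + 2)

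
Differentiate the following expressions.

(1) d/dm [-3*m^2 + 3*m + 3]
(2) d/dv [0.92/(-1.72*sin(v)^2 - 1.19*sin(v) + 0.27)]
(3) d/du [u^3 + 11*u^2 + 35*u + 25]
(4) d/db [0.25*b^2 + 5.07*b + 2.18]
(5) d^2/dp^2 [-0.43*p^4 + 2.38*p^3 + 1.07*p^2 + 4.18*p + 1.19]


(1) = 3 - 6*m
(2) = (3.1648*sin(v) + 1.0948)*cos(v)/(1.72*sin(v)^2 + 1.19*sin(v) - 0.27)^2
(3) = 3*u^2 + 22*u + 35
(4) = 0.5*b + 5.07
(5) = -5.16*p^2 + 14.28*p + 2.14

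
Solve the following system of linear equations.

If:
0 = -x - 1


Then:
x = -1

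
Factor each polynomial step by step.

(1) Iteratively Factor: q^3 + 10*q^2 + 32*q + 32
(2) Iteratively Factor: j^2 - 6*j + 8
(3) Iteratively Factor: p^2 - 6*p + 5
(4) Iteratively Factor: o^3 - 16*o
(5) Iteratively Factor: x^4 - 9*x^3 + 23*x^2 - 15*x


(1) = (q + 4)*(q^2 + 6*q + 8) = (q + 4)^2*(q + 2)
(2) = (j - 4)*(j - 2)
(3) = (p - 5)*(p - 1)
(4) = (o)*(o^2 - 16) = o*(o - 4)*(o + 4)
(5) = (x - 5)*(x^3 - 4*x^2 + 3*x) = (x - 5)*(x - 3)*(x^2 - x) = (x - 5)*(x - 3)*(x - 1)*(x)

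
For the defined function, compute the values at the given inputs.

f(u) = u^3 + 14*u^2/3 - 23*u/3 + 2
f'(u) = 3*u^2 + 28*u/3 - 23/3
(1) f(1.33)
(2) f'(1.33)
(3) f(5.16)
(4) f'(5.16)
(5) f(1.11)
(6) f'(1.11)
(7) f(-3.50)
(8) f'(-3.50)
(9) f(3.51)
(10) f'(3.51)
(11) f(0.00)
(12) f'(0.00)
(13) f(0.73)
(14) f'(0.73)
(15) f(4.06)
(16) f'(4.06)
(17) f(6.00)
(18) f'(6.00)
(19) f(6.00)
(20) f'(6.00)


(1) = 2.41
(2) = 10.05
(3) = 224.08
(4) = 120.37
(5) = 0.61
(6) = 6.39
(7) = 43.13
(8) = -3.58
(9) = 75.83
(10) = 62.05
(11) = 2.00
(12) = -7.67
(13) = -0.72
(14) = 0.75
(15) = 114.72
(16) = 79.68
(17) = 340.00
(18) = 156.33
(19) = 340.00
(20) = 156.33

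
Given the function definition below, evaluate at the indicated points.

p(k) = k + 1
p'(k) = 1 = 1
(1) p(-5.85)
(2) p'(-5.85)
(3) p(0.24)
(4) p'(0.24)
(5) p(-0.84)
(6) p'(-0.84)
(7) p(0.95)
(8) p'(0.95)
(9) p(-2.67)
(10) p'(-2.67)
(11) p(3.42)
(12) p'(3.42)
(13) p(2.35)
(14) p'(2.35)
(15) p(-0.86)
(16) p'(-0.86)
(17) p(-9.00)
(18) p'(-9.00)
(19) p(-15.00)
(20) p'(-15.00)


(1) = -4.85
(2) = 1.00
(3) = 1.24
(4) = 1.00
(5) = 0.16
(6) = 1.00
(7) = 1.95
(8) = 1.00
(9) = -1.67
(10) = 1.00
(11) = 4.42
(12) = 1.00
(13) = 3.35
(14) = 1.00
(15) = 0.14
(16) = 1.00
(17) = -8.00
(18) = 1.00
(19) = -14.00
(20) = 1.00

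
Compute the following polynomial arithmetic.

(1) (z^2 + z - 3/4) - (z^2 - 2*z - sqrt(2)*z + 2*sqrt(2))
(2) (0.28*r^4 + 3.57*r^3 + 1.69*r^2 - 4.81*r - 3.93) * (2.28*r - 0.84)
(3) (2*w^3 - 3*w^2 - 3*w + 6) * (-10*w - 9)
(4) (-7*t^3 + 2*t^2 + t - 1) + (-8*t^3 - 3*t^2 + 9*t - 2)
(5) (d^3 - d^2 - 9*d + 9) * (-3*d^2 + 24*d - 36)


(1) = sqrt(2)*z + 3*z - 2*sqrt(2) - 3/4
(2) = 0.6384*r^5 + 7.9044*r^4 + 0.8544*r^3 - 12.3864*r^2 - 4.92*r + 3.3012
(3) = -20*w^4 + 12*w^3 + 57*w^2 - 33*w - 54
(4) = -15*t^3 - t^2 + 10*t - 3
(5) = -3*d^5 + 27*d^4 - 33*d^3 - 207*d^2 + 540*d - 324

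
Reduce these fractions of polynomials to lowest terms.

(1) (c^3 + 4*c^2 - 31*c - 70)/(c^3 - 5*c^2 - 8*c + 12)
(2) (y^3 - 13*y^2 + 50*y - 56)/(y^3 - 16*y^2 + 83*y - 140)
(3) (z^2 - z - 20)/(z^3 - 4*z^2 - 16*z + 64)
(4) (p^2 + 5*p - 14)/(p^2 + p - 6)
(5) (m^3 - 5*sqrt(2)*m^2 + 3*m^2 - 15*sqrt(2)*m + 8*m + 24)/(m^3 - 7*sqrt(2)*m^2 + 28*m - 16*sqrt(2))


(1) = (c^2 + 2*c - 35)/(c^2 - 7*c + 6)
(2) = (y - 2)/(y - 5)
(3) = (z - 5)/(z^2 - 8*z + 16)
(4) = (p + 7)/(p + 3)
(5) = (m + 3)/(m - 2*sqrt(2))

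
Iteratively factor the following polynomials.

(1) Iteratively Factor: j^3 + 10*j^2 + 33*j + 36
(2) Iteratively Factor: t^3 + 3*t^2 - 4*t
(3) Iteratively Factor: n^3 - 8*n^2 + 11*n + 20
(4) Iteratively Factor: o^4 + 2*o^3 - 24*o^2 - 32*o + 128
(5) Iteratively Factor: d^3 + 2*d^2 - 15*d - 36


(1) = (j + 3)*(j^2 + 7*j + 12) = (j + 3)*(j + 4)*(j + 3)
(2) = (t)*(t^2 + 3*t - 4) = t*(t - 1)*(t + 4)
(3) = (n - 4)*(n^2 - 4*n - 5) = (n - 5)*(n - 4)*(n + 1)
(4) = (o - 2)*(o^3 + 4*o^2 - 16*o - 64) = (o - 2)*(o + 4)*(o^2 - 16) = (o - 2)*(o + 4)^2*(o - 4)
(5) = (d - 4)*(d^2 + 6*d + 9) = (d - 4)*(d + 3)*(d + 3)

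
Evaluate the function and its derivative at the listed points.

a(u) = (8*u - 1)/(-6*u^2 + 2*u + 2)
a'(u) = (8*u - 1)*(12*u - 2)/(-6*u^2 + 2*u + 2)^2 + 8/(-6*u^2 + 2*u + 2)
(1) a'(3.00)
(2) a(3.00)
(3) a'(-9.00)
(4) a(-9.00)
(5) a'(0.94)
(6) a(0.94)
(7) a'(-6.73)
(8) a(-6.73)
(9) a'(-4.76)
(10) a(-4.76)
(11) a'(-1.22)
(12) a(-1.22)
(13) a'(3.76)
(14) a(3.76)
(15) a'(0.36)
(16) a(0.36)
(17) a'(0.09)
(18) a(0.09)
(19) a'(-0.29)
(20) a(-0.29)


(1) = 0.20
(2) = -0.50
(3) = 0.02
(4) = 0.15
(5) = 24.31
(6) = -4.59
(7) = 0.03
(8) = 0.19
(9) = 0.06
(10) = 0.27
(11) = 1.19
(12) = 1.15
(13) = 0.11
(14) = -0.39
(15) = 5.27
(16) = 0.97
(17) = 3.81
(18) = -0.13
(19) = 30.45
(20) = -3.63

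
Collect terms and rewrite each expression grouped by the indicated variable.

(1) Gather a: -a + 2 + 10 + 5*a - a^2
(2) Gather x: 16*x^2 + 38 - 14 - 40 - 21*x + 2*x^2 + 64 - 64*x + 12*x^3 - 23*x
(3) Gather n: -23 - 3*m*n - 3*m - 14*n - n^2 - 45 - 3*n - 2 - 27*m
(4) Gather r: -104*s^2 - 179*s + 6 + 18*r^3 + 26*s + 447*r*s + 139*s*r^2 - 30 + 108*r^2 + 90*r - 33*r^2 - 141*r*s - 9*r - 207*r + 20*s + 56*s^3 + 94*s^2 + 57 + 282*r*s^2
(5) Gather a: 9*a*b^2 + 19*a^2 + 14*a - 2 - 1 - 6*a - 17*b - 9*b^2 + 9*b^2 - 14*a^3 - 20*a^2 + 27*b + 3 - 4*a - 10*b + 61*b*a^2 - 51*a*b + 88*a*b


(1) = -a^2 + 4*a + 12
(2) = 12*x^3 + 18*x^2 - 108*x + 48
(3) = -30*m - n^2 + n*(-3*m - 17) - 70
(4) = 18*r^3 + r^2*(139*s + 75) + r*(282*s^2 + 306*s - 126) + 56*s^3 - 10*s^2 - 133*s + 33
(5) = -14*a^3 + a^2*(61*b - 1) + a*(9*b^2 + 37*b + 4)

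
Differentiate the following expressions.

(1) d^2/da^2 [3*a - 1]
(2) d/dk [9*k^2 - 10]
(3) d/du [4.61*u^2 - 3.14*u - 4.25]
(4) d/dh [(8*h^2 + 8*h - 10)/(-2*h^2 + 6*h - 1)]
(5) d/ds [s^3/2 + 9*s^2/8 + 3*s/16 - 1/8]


(1) = 0
(2) = 18*k
(3) = 9.22*u - 3.14
(4) = 4*(16*h^2 - 14*h + 13)/(4*h^4 - 24*h^3 + 40*h^2 - 12*h + 1)
(5) = 3*s^2/2 + 9*s/4 + 3/16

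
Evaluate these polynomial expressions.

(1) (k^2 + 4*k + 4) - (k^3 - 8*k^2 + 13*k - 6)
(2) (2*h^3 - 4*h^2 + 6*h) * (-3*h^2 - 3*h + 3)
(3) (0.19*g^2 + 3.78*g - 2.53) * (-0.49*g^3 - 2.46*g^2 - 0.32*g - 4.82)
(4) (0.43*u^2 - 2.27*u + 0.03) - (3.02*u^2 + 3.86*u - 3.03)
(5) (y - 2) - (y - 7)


(1) = -k^3 + 9*k^2 - 9*k + 10
(2) = -6*h^5 + 6*h^4 - 30*h^2 + 18*h
(3) = -0.0931*g^5 - 2.3196*g^4 - 8.1199*g^3 + 4.0984*g^2 - 17.41*g + 12.1946
(4) = -2.59*u^2 - 6.13*u + 3.06
(5) = 5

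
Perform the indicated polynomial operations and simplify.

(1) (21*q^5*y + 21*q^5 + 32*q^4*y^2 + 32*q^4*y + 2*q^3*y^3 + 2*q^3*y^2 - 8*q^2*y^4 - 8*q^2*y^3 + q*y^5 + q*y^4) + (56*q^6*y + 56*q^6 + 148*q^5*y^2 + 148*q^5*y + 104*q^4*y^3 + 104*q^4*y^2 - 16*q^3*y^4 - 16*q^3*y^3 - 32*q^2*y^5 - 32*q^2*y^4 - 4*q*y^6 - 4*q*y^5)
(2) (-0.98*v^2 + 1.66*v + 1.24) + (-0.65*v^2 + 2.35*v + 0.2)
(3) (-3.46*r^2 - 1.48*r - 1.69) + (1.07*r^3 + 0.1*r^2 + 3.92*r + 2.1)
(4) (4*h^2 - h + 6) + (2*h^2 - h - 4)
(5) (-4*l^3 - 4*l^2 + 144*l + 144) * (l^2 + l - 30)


(1) = 56*q^6*y + 56*q^6 + 148*q^5*y^2 + 169*q^5*y + 21*q^5 + 104*q^4*y^3 + 136*q^4*y^2 + 32*q^4*y - 16*q^3*y^4 - 14*q^3*y^3 + 2*q^3*y^2 - 32*q^2*y^5 - 40*q^2*y^4 - 8*q^2*y^3 - 4*q*y^6 - 3*q*y^5 + q*y^4
(2) = -1.63*v^2 + 4.01*v + 1.44
(3) = 1.07*r^3 - 3.36*r^2 + 2.44*r + 0.41
(4) = 6*h^2 - 2*h + 2
(5) = -4*l^5 - 8*l^4 + 260*l^3 + 408*l^2 - 4176*l - 4320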